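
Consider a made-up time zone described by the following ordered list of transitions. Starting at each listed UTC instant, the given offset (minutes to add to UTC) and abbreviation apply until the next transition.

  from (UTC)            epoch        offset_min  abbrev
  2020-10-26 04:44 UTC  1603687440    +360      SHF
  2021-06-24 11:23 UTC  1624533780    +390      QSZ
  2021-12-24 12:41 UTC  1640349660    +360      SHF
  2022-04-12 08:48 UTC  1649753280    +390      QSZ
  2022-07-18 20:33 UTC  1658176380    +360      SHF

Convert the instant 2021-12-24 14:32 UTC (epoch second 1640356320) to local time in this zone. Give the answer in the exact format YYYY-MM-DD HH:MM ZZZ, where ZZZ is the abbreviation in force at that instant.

Query: 2021-12-24 14:32 UTC
Rule 3/5 (SHF, +06:00): 2021-12-24 12:41 UTC ≤ query < 2022-04-12 08:48 UTC
14·60 + 32 + 360 = 1232 min
1232 = 0·1440 + 1232; 1232 = 20·60 + 32 → 20:32, same day
→ 2021-12-24 20:32 SHF

2021-12-24 20:32 SHF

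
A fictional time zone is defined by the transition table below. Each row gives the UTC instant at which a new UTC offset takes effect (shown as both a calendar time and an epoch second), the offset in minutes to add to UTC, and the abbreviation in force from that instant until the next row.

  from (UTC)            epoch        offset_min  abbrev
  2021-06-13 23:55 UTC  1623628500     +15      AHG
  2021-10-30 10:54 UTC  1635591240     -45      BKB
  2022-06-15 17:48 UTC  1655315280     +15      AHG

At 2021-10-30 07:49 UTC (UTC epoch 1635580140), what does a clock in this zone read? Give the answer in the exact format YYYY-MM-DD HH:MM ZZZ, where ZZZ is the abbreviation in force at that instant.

2021-10-30 08:04 AHG

Query: 2021-10-30 07:49 UTC
Rule 1/3 (AHG, +00:15): 2021-06-13 23:55 UTC ≤ query < 2021-10-30 10:54 UTC
7·60 + 49 + 15 = 484 min
484 = 0·1440 + 484; 484 = 8·60 + 4 → 08:04, same day
→ 2021-10-30 08:04 AHG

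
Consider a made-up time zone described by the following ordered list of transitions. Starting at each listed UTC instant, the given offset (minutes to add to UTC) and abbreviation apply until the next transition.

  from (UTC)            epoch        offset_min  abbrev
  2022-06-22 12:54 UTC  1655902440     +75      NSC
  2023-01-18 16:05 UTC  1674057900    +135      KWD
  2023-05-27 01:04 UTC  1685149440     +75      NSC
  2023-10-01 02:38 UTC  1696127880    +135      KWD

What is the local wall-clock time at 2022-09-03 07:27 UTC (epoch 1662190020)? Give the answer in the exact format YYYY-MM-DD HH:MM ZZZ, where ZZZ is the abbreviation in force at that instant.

2022-09-03 08:42 NSC

Query: 2022-09-03 07:27 UTC
Rule 1/4 (NSC, +01:15): 2022-06-22 12:54 UTC ≤ query < 2023-01-18 16:05 UTC
7·60 + 27 + 75 = 522 min
522 = 0·1440 + 522; 522 = 8·60 + 42 → 08:42, same day
→ 2022-09-03 08:42 NSC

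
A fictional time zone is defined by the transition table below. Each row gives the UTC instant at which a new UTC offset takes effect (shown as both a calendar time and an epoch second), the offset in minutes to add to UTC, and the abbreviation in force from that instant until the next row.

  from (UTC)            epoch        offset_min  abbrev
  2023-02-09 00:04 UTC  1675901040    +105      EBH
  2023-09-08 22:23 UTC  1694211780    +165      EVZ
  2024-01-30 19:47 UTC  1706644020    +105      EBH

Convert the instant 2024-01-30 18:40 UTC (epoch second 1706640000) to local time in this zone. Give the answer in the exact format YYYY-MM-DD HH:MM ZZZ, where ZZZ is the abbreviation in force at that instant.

Query: 2024-01-30 18:40 UTC
Rule 2/3 (EVZ, +02:45): 2023-09-08 22:23 UTC ≤ query < 2024-01-30 19:47 UTC
18·60 + 40 + 165 = 1285 min
1285 = 0·1440 + 1285; 1285 = 21·60 + 25 → 21:25, same day
→ 2024-01-30 21:25 EVZ

2024-01-30 21:25 EVZ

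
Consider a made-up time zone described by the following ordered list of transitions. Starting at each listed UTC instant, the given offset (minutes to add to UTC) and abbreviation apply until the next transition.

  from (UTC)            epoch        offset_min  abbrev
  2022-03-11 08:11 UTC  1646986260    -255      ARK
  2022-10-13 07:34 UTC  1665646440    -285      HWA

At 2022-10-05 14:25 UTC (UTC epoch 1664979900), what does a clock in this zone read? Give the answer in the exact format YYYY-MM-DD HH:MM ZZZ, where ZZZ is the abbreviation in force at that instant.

Query: 2022-10-05 14:25 UTC
Rule 1/2 (ARK, -04:15): 2022-03-11 08:11 UTC ≤ query < 2022-10-13 07:34 UTC
14·60 + 25 - 255 = 610 min
610 = 0·1440 + 610; 610 = 10·60 + 10 → 10:10, same day
→ 2022-10-05 10:10 ARK

2022-10-05 10:10 ARK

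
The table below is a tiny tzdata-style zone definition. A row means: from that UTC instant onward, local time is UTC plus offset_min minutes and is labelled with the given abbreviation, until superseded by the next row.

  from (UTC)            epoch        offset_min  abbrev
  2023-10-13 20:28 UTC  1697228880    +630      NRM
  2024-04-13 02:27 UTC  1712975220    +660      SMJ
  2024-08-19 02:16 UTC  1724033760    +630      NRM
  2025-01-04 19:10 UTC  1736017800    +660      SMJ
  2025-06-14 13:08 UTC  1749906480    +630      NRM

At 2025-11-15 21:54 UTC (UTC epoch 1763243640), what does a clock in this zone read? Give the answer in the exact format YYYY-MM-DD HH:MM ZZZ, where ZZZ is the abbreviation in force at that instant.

2025-11-16 08:24 NRM

Query: 2025-11-15 21:54 UTC
Rule 5/5 (NRM, +10:30): 2025-06-14 13:08 UTC ≤ query < +∞
21·60 + 54 + 630 = 1944 min
1944 = 1·1440 + 504; 504 = 8·60 + 24 → 08:24, 2025-11-15 + 1 day = 2025-11-16
→ 2025-11-16 08:24 NRM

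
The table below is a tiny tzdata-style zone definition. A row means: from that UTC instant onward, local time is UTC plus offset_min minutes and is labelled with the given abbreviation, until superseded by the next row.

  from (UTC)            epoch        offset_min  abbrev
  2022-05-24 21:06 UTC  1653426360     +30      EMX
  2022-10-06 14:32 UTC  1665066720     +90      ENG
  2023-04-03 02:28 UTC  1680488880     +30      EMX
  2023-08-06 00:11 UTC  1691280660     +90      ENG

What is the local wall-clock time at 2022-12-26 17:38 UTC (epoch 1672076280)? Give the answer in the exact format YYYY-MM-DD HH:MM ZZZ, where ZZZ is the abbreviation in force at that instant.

Query: 2022-12-26 17:38 UTC
Rule 2/4 (ENG, +01:30): 2022-10-06 14:32 UTC ≤ query < 2023-04-03 02:28 UTC
17·60 + 38 + 90 = 1148 min
1148 = 0·1440 + 1148; 1148 = 19·60 + 8 → 19:08, same day
→ 2022-12-26 19:08 ENG

2022-12-26 19:08 ENG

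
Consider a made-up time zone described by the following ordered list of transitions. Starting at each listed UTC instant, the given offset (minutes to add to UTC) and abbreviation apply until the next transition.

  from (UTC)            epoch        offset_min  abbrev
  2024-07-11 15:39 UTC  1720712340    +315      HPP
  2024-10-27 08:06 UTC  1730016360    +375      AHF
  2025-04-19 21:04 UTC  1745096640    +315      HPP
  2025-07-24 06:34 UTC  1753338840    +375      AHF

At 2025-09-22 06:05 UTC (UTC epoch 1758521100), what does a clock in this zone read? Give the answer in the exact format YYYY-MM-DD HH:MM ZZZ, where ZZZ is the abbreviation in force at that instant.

Query: 2025-09-22 06:05 UTC
Rule 4/4 (AHF, +06:15): 2025-07-24 06:34 UTC ≤ query < +∞
6·60 + 5 + 375 = 740 min
740 = 0·1440 + 740; 740 = 12·60 + 20 → 12:20, same day
→ 2025-09-22 12:20 AHF

2025-09-22 12:20 AHF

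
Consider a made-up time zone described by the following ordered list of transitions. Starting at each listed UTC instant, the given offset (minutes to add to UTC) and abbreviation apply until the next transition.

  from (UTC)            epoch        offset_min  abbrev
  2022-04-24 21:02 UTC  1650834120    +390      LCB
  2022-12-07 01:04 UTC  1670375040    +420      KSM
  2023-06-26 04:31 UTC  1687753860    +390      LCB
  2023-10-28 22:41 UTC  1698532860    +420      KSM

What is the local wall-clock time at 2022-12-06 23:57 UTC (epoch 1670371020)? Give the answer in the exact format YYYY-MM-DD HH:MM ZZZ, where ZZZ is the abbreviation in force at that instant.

2022-12-07 06:27 LCB

Query: 2022-12-06 23:57 UTC
Rule 1/4 (LCB, +06:30): 2022-04-24 21:02 UTC ≤ query < 2022-12-07 01:04 UTC
23·60 + 57 + 390 = 1827 min
1827 = 1·1440 + 387; 387 = 6·60 + 27 → 06:27, 2022-12-06 + 1 day = 2022-12-07
→ 2022-12-07 06:27 LCB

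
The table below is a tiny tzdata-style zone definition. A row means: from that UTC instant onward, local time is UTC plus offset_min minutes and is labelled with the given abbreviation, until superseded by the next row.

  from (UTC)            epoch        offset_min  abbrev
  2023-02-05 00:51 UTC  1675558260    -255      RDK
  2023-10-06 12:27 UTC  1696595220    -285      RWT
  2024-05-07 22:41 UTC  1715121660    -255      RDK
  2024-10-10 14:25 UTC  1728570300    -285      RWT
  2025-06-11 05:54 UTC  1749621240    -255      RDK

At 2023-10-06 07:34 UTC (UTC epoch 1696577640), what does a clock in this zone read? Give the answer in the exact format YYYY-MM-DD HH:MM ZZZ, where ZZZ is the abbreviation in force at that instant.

2023-10-06 03:19 RDK

Query: 2023-10-06 07:34 UTC
Rule 1/5 (RDK, -04:15): 2023-02-05 00:51 UTC ≤ query < 2023-10-06 12:27 UTC
7·60 + 34 - 255 = 199 min
199 = 0·1440 + 199; 199 = 3·60 + 19 → 03:19, same day
→ 2023-10-06 03:19 RDK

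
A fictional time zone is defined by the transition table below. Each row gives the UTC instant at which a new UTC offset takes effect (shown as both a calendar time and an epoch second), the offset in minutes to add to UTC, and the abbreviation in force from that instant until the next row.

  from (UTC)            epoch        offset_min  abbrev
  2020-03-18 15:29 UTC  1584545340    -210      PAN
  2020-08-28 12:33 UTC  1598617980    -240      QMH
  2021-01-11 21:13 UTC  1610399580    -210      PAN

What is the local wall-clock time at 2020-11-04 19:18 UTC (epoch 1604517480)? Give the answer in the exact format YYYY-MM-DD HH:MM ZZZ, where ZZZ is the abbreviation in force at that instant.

2020-11-04 15:18 QMH

Query: 2020-11-04 19:18 UTC
Rule 2/3 (QMH, -04:00): 2020-08-28 12:33 UTC ≤ query < 2021-01-11 21:13 UTC
19·60 + 18 - 240 = 918 min
918 = 0·1440 + 918; 918 = 15·60 + 18 → 15:18, same day
→ 2020-11-04 15:18 QMH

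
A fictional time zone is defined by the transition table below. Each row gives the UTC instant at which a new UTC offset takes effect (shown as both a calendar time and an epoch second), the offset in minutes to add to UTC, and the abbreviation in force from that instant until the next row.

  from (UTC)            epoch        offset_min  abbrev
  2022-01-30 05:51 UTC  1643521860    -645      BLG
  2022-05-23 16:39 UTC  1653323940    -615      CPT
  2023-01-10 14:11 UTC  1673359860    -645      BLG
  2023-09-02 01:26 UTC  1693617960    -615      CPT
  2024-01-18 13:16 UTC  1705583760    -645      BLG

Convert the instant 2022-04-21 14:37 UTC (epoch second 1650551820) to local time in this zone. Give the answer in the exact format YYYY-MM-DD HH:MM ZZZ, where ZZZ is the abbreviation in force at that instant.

2022-04-21 03:52 BLG

Query: 2022-04-21 14:37 UTC
Rule 1/5 (BLG, -10:45): 2022-01-30 05:51 UTC ≤ query < 2022-05-23 16:39 UTC
14·60 + 37 - 645 = 232 min
232 = 0·1440 + 232; 232 = 3·60 + 52 → 03:52, same day
→ 2022-04-21 03:52 BLG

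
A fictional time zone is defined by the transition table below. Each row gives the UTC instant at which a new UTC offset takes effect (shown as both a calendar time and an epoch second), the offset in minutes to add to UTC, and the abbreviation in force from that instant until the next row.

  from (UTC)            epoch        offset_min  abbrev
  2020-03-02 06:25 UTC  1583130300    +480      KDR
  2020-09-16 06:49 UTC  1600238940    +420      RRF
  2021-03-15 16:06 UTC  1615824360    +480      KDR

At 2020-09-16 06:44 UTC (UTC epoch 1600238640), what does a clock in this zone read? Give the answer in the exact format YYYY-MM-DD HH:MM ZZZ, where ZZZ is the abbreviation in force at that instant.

Query: 2020-09-16 06:44 UTC
Rule 1/3 (KDR, +08:00): 2020-03-02 06:25 UTC ≤ query < 2020-09-16 06:49 UTC
6·60 + 44 + 480 = 884 min
884 = 0·1440 + 884; 884 = 14·60 + 44 → 14:44, same day
→ 2020-09-16 14:44 KDR

2020-09-16 14:44 KDR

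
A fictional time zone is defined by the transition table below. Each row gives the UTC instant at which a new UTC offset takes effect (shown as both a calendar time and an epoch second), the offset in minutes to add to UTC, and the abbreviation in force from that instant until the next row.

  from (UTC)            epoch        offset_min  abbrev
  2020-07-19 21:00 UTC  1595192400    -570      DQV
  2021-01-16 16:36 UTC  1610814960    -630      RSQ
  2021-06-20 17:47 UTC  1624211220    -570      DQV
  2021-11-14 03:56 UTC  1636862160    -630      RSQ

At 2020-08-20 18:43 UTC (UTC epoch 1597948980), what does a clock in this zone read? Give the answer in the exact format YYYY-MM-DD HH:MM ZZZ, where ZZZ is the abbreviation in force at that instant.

Query: 2020-08-20 18:43 UTC
Rule 1/4 (DQV, -09:30): 2020-07-19 21:00 UTC ≤ query < 2021-01-16 16:36 UTC
18·60 + 43 - 570 = 553 min
553 = 0·1440 + 553; 553 = 9·60 + 13 → 09:13, same day
→ 2020-08-20 09:13 DQV

2020-08-20 09:13 DQV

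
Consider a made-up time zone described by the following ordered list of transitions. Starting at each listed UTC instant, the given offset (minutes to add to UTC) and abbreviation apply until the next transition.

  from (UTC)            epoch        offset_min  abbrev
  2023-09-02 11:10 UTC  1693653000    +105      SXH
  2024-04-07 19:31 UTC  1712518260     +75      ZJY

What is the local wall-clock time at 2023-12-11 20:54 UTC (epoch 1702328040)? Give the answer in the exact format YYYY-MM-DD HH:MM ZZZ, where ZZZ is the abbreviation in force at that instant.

Query: 2023-12-11 20:54 UTC
Rule 1/2 (SXH, +01:45): 2023-09-02 11:10 UTC ≤ query < 2024-04-07 19:31 UTC
20·60 + 54 + 105 = 1359 min
1359 = 0·1440 + 1359; 1359 = 22·60 + 39 → 22:39, same day
→ 2023-12-11 22:39 SXH

2023-12-11 22:39 SXH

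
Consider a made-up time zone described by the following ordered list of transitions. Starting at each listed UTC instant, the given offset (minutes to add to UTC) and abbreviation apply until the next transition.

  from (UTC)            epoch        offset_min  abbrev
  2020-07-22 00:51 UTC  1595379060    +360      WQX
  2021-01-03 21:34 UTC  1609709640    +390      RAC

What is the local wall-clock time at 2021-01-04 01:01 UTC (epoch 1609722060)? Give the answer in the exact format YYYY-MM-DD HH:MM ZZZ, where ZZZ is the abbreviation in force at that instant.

Query: 2021-01-04 01:01 UTC
Rule 2/2 (RAC, +06:30): 2021-01-03 21:34 UTC ≤ query < +∞
1·60 + 1 + 390 = 451 min
451 = 0·1440 + 451; 451 = 7·60 + 31 → 07:31, same day
→ 2021-01-04 07:31 RAC

2021-01-04 07:31 RAC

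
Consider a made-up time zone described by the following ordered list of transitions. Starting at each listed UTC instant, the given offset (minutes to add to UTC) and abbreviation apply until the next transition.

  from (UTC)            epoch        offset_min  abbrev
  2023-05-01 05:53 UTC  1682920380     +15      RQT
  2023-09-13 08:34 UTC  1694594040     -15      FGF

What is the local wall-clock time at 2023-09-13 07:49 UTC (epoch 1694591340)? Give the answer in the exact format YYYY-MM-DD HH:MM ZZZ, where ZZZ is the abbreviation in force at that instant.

Query: 2023-09-13 07:49 UTC
Rule 1/2 (RQT, +00:15): 2023-05-01 05:53 UTC ≤ query < 2023-09-13 08:34 UTC
7·60 + 49 + 15 = 484 min
484 = 0·1440 + 484; 484 = 8·60 + 4 → 08:04, same day
→ 2023-09-13 08:04 RQT

2023-09-13 08:04 RQT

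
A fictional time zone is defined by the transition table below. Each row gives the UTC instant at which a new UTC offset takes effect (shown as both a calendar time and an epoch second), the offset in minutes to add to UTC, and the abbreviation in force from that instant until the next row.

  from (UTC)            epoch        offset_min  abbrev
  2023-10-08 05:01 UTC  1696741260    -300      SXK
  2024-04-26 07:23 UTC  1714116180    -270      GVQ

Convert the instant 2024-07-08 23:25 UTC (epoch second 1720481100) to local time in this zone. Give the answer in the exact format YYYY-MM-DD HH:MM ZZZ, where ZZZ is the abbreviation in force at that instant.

Query: 2024-07-08 23:25 UTC
Rule 2/2 (GVQ, -04:30): 2024-04-26 07:23 UTC ≤ query < +∞
23·60 + 25 - 270 = 1135 min
1135 = 0·1440 + 1135; 1135 = 18·60 + 55 → 18:55, same day
→ 2024-07-08 18:55 GVQ

2024-07-08 18:55 GVQ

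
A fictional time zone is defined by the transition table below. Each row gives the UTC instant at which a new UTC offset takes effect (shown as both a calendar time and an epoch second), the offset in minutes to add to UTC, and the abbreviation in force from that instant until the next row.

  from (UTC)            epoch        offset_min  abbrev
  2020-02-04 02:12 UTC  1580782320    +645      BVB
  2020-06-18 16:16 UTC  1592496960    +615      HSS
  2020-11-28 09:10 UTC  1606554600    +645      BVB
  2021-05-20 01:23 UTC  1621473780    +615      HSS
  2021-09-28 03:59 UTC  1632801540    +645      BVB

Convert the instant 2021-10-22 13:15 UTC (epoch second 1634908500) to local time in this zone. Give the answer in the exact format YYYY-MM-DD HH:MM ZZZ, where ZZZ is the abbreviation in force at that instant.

2021-10-23 00:00 BVB

Query: 2021-10-22 13:15 UTC
Rule 5/5 (BVB, +10:45): 2021-09-28 03:59 UTC ≤ query < +∞
13·60 + 15 + 645 = 1440 min
1440 = 1·1440 + 0; 0 = 0·60 + 0 → 00:00, 2021-10-22 + 1 day = 2021-10-23
→ 2021-10-23 00:00 BVB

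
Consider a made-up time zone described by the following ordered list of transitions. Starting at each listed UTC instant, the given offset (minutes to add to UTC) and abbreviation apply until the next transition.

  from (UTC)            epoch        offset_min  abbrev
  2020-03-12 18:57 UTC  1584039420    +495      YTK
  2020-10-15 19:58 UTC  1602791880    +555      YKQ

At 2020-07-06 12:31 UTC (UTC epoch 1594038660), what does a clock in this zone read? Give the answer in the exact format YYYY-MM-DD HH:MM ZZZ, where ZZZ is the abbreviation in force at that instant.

Query: 2020-07-06 12:31 UTC
Rule 1/2 (YTK, +08:15): 2020-03-12 18:57 UTC ≤ query < 2020-10-15 19:58 UTC
12·60 + 31 + 495 = 1246 min
1246 = 0·1440 + 1246; 1246 = 20·60 + 46 → 20:46, same day
→ 2020-07-06 20:46 YTK

2020-07-06 20:46 YTK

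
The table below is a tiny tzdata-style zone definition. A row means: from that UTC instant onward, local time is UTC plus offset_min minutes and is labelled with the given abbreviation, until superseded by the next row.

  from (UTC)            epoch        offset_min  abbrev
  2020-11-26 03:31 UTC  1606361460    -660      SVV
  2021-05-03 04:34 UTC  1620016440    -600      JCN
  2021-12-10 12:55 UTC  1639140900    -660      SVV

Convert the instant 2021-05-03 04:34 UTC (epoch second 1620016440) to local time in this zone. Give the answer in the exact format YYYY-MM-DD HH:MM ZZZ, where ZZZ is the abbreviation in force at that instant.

2021-05-02 18:34 JCN

Query: 2021-05-03 04:34 UTC
Rule 2/3 (JCN, -10:00): 2021-05-03 04:34 UTC ≤ query < 2021-12-10 12:55 UTC
4·60 + 34 - 600 = -326 min
-326 = -1·1440 + 1114; 1114 = 18·60 + 34 → 18:34, 2021-05-03 - 1 day = 2021-05-02
→ 2021-05-02 18:34 JCN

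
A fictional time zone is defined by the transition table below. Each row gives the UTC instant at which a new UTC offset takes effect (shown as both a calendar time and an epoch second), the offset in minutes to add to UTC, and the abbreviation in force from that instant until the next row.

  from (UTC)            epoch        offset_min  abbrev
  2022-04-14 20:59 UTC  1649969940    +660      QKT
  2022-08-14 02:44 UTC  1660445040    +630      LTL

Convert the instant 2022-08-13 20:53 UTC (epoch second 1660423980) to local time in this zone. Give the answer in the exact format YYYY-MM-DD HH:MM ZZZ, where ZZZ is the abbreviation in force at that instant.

Query: 2022-08-13 20:53 UTC
Rule 1/2 (QKT, +11:00): 2022-04-14 20:59 UTC ≤ query < 2022-08-14 02:44 UTC
20·60 + 53 + 660 = 1913 min
1913 = 1·1440 + 473; 473 = 7·60 + 53 → 07:53, 2022-08-13 + 1 day = 2022-08-14
→ 2022-08-14 07:53 QKT

2022-08-14 07:53 QKT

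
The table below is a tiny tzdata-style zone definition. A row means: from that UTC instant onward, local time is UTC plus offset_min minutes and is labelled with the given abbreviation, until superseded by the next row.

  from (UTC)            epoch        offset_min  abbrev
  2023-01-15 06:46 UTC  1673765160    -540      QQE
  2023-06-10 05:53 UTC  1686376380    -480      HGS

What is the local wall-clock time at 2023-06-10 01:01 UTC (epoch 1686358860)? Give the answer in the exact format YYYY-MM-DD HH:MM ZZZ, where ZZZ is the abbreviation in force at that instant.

Query: 2023-06-10 01:01 UTC
Rule 1/2 (QQE, -09:00): 2023-01-15 06:46 UTC ≤ query < 2023-06-10 05:53 UTC
1·60 + 1 - 540 = -479 min
-479 = -1·1440 + 961; 961 = 16·60 + 1 → 16:01, 2023-06-10 - 1 day = 2023-06-09
→ 2023-06-09 16:01 QQE

2023-06-09 16:01 QQE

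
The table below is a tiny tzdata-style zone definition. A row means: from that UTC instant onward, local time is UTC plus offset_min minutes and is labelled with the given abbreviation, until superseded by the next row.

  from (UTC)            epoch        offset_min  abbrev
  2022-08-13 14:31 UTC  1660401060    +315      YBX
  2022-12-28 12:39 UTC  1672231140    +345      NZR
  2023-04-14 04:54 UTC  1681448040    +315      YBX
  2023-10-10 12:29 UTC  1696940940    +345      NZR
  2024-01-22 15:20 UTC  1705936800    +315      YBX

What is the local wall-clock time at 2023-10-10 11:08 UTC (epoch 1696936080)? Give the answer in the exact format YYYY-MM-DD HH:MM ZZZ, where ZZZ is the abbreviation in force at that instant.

Query: 2023-10-10 11:08 UTC
Rule 3/5 (YBX, +05:15): 2023-04-14 04:54 UTC ≤ query < 2023-10-10 12:29 UTC
11·60 + 8 + 315 = 983 min
983 = 0·1440 + 983; 983 = 16·60 + 23 → 16:23, same day
→ 2023-10-10 16:23 YBX

2023-10-10 16:23 YBX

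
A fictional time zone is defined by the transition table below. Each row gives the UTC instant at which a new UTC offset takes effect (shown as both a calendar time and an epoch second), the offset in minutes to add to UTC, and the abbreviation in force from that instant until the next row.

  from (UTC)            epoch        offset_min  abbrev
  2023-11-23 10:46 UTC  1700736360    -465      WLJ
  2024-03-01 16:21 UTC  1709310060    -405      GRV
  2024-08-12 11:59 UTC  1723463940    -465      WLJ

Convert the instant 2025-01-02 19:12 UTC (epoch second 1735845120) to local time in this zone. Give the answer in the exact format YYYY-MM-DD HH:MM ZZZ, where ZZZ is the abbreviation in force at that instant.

2025-01-02 11:27 WLJ

Query: 2025-01-02 19:12 UTC
Rule 3/3 (WLJ, -07:45): 2024-08-12 11:59 UTC ≤ query < +∞
19·60 + 12 - 465 = 687 min
687 = 0·1440 + 687; 687 = 11·60 + 27 → 11:27, same day
→ 2025-01-02 11:27 WLJ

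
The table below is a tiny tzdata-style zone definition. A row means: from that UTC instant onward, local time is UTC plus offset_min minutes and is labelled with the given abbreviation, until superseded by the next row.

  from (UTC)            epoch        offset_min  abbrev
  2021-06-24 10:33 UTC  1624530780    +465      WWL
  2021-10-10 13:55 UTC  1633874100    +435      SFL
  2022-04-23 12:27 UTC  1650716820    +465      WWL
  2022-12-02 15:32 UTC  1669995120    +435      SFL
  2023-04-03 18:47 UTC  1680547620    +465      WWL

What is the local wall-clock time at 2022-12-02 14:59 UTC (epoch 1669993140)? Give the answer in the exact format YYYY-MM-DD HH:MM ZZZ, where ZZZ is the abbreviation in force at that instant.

2022-12-02 22:44 WWL

Query: 2022-12-02 14:59 UTC
Rule 3/5 (WWL, +07:45): 2022-04-23 12:27 UTC ≤ query < 2022-12-02 15:32 UTC
14·60 + 59 + 465 = 1364 min
1364 = 0·1440 + 1364; 1364 = 22·60 + 44 → 22:44, same day
→ 2022-12-02 22:44 WWL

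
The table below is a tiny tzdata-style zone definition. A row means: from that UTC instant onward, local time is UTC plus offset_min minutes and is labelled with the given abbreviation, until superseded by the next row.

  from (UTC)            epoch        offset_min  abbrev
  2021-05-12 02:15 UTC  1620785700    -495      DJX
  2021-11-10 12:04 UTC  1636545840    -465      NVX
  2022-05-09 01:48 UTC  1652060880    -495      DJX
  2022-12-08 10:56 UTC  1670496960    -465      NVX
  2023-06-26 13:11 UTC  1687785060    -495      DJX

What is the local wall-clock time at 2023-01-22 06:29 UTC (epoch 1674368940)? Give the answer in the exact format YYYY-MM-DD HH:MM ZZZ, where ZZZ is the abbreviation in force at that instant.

2023-01-21 22:44 NVX

Query: 2023-01-22 06:29 UTC
Rule 4/5 (NVX, -07:45): 2022-12-08 10:56 UTC ≤ query < 2023-06-26 13:11 UTC
6·60 + 29 - 465 = -76 min
-76 = -1·1440 + 1364; 1364 = 22·60 + 44 → 22:44, 2023-01-22 - 1 day = 2023-01-21
→ 2023-01-21 22:44 NVX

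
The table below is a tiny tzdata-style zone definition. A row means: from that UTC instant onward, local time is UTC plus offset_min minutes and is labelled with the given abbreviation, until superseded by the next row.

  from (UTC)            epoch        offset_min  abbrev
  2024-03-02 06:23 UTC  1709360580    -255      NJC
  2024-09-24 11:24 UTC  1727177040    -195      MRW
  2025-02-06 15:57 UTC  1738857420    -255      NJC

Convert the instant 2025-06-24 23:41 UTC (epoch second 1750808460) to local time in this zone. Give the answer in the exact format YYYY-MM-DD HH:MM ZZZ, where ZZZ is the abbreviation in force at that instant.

Query: 2025-06-24 23:41 UTC
Rule 3/3 (NJC, -04:15): 2025-02-06 15:57 UTC ≤ query < +∞
23·60 + 41 - 255 = 1166 min
1166 = 0·1440 + 1166; 1166 = 19·60 + 26 → 19:26, same day
→ 2025-06-24 19:26 NJC

2025-06-24 19:26 NJC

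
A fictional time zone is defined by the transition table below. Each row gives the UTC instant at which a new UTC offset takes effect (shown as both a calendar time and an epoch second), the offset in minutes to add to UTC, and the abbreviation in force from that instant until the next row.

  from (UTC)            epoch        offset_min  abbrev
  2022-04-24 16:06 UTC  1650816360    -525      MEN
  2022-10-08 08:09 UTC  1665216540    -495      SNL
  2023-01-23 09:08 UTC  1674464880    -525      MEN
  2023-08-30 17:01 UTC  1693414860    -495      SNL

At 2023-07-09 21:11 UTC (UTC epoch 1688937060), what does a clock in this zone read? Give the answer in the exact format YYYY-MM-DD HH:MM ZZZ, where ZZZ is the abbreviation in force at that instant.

Query: 2023-07-09 21:11 UTC
Rule 3/4 (MEN, -08:45): 2023-01-23 09:08 UTC ≤ query < 2023-08-30 17:01 UTC
21·60 + 11 - 525 = 746 min
746 = 0·1440 + 746; 746 = 12·60 + 26 → 12:26, same day
→ 2023-07-09 12:26 MEN

2023-07-09 12:26 MEN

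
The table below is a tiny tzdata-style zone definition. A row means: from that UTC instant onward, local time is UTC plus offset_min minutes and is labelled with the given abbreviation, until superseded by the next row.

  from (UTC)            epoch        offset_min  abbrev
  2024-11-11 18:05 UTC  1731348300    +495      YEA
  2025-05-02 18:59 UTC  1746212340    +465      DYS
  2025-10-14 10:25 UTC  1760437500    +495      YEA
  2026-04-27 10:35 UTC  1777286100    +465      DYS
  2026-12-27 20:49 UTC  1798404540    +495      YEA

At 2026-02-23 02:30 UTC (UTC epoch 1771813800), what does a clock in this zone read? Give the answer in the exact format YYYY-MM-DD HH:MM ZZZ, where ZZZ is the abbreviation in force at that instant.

2026-02-23 10:45 YEA

Query: 2026-02-23 02:30 UTC
Rule 3/5 (YEA, +08:15): 2025-10-14 10:25 UTC ≤ query < 2026-04-27 10:35 UTC
2·60 + 30 + 495 = 645 min
645 = 0·1440 + 645; 645 = 10·60 + 45 → 10:45, same day
→ 2026-02-23 10:45 YEA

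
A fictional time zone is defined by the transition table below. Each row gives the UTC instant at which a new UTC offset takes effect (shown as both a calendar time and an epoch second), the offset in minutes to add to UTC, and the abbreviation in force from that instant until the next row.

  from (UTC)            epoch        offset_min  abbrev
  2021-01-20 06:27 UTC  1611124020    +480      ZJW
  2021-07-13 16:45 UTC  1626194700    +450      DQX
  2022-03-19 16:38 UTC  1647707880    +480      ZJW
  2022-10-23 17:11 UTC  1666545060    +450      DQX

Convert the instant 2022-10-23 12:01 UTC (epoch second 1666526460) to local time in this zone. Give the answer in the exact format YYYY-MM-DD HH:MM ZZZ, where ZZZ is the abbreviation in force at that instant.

2022-10-23 20:01 ZJW

Query: 2022-10-23 12:01 UTC
Rule 3/4 (ZJW, +08:00): 2022-03-19 16:38 UTC ≤ query < 2022-10-23 17:11 UTC
12·60 + 1 + 480 = 1201 min
1201 = 0·1440 + 1201; 1201 = 20·60 + 1 → 20:01, same day
→ 2022-10-23 20:01 ZJW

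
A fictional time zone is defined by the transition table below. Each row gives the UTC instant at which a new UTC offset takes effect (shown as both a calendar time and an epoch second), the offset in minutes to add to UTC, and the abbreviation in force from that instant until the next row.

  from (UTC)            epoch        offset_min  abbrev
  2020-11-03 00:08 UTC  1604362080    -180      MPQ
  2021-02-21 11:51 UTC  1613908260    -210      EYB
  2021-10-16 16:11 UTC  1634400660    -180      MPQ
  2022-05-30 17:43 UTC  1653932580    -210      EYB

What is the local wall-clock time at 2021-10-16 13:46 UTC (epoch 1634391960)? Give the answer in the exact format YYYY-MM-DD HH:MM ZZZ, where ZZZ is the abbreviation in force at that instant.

2021-10-16 10:16 EYB

Query: 2021-10-16 13:46 UTC
Rule 2/4 (EYB, -03:30): 2021-02-21 11:51 UTC ≤ query < 2021-10-16 16:11 UTC
13·60 + 46 - 210 = 616 min
616 = 0·1440 + 616; 616 = 10·60 + 16 → 10:16, same day
→ 2021-10-16 10:16 EYB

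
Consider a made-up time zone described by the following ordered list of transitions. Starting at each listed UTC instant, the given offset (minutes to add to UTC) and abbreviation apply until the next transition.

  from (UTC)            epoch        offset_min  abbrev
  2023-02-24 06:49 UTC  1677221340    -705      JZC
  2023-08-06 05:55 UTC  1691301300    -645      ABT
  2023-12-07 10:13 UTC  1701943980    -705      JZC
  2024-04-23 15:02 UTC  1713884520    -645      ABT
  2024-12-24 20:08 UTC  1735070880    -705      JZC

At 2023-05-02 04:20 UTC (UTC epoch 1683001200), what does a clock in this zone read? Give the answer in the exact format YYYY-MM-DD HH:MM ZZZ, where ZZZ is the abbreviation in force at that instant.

2023-05-01 16:35 JZC

Query: 2023-05-02 04:20 UTC
Rule 1/5 (JZC, -11:45): 2023-02-24 06:49 UTC ≤ query < 2023-08-06 05:55 UTC
4·60 + 20 - 705 = -445 min
-445 = -1·1440 + 995; 995 = 16·60 + 35 → 16:35, 2023-05-02 - 1 day = 2023-05-01
→ 2023-05-01 16:35 JZC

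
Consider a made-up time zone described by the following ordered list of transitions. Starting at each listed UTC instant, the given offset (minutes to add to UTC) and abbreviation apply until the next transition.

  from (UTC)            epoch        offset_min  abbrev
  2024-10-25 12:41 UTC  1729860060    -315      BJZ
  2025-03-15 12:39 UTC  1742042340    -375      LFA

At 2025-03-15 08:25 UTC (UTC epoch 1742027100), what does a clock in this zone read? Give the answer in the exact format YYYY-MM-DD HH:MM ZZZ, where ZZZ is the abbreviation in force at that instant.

Query: 2025-03-15 08:25 UTC
Rule 1/2 (BJZ, -05:15): 2024-10-25 12:41 UTC ≤ query < 2025-03-15 12:39 UTC
8·60 + 25 - 315 = 190 min
190 = 0·1440 + 190; 190 = 3·60 + 10 → 03:10, same day
→ 2025-03-15 03:10 BJZ

2025-03-15 03:10 BJZ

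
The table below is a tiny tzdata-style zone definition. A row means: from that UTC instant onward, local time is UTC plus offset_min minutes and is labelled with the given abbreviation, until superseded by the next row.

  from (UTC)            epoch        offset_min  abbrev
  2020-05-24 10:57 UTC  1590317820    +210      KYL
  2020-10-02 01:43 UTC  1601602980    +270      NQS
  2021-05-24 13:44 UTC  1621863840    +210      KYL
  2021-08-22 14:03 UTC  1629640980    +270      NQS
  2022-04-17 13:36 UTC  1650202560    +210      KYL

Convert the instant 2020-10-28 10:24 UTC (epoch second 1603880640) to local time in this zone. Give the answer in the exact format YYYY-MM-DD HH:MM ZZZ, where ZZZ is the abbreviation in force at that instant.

Query: 2020-10-28 10:24 UTC
Rule 2/5 (NQS, +04:30): 2020-10-02 01:43 UTC ≤ query < 2021-05-24 13:44 UTC
10·60 + 24 + 270 = 894 min
894 = 0·1440 + 894; 894 = 14·60 + 54 → 14:54, same day
→ 2020-10-28 14:54 NQS

2020-10-28 14:54 NQS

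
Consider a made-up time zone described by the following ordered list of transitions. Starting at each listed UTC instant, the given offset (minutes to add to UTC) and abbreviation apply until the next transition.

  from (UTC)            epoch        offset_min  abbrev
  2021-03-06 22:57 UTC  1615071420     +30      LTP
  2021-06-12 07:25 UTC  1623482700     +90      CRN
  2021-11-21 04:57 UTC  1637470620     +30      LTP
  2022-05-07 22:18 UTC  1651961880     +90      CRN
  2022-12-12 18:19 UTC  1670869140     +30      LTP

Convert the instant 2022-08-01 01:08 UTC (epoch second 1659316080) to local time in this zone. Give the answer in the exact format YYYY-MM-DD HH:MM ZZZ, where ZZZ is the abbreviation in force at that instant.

2022-08-01 02:38 CRN

Query: 2022-08-01 01:08 UTC
Rule 4/5 (CRN, +01:30): 2022-05-07 22:18 UTC ≤ query < 2022-12-12 18:19 UTC
1·60 + 8 + 90 = 158 min
158 = 0·1440 + 158; 158 = 2·60 + 38 → 02:38, same day
→ 2022-08-01 02:38 CRN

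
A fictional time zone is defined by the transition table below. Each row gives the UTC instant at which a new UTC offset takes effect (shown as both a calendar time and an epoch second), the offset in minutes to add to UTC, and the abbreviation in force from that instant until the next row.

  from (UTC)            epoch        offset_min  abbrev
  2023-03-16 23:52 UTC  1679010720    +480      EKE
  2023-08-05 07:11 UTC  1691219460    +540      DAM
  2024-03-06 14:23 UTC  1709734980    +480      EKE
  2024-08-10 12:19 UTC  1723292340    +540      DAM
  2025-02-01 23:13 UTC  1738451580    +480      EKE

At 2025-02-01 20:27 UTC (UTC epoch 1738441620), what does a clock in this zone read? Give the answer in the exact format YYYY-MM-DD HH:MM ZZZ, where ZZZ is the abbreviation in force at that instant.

2025-02-02 05:27 DAM

Query: 2025-02-01 20:27 UTC
Rule 4/5 (DAM, +09:00): 2024-08-10 12:19 UTC ≤ query < 2025-02-01 23:13 UTC
20·60 + 27 + 540 = 1767 min
1767 = 1·1440 + 327; 327 = 5·60 + 27 → 05:27, 2025-02-01 + 1 day = 2025-02-02
→ 2025-02-02 05:27 DAM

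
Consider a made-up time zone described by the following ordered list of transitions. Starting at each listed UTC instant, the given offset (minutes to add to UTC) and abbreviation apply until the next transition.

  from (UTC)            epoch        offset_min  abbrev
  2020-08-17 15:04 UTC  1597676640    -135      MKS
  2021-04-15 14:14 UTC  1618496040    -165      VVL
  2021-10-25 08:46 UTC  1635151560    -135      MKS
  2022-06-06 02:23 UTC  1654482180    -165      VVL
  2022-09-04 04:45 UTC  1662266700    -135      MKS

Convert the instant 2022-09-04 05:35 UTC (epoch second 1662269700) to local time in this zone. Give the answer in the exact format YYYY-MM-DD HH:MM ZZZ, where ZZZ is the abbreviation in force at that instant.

2022-09-04 03:20 MKS

Query: 2022-09-04 05:35 UTC
Rule 5/5 (MKS, -02:15): 2022-09-04 04:45 UTC ≤ query < +∞
5·60 + 35 - 135 = 200 min
200 = 0·1440 + 200; 200 = 3·60 + 20 → 03:20, same day
→ 2022-09-04 03:20 MKS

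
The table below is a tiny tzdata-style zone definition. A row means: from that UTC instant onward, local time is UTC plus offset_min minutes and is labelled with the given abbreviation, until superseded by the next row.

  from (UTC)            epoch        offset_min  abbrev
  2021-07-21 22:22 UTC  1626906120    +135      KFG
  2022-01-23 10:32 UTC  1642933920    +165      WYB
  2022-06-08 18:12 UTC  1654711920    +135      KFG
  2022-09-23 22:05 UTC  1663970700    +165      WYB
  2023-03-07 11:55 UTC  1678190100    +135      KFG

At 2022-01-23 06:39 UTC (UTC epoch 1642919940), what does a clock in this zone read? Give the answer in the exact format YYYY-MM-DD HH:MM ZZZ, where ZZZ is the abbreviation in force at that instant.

Query: 2022-01-23 06:39 UTC
Rule 1/5 (KFG, +02:15): 2021-07-21 22:22 UTC ≤ query < 2022-01-23 10:32 UTC
6·60 + 39 + 135 = 534 min
534 = 0·1440 + 534; 534 = 8·60 + 54 → 08:54, same day
→ 2022-01-23 08:54 KFG

2022-01-23 08:54 KFG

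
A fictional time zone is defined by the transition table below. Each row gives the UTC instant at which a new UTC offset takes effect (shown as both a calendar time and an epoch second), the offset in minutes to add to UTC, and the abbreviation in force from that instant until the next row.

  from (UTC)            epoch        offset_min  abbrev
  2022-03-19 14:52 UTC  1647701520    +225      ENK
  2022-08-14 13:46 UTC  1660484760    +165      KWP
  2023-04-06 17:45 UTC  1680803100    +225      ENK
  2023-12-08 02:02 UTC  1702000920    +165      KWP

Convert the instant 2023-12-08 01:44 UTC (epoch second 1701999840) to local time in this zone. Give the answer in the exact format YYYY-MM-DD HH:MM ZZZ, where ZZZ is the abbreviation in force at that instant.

Query: 2023-12-08 01:44 UTC
Rule 3/4 (ENK, +03:45): 2023-04-06 17:45 UTC ≤ query < 2023-12-08 02:02 UTC
1·60 + 44 + 225 = 329 min
329 = 0·1440 + 329; 329 = 5·60 + 29 → 05:29, same day
→ 2023-12-08 05:29 ENK

2023-12-08 05:29 ENK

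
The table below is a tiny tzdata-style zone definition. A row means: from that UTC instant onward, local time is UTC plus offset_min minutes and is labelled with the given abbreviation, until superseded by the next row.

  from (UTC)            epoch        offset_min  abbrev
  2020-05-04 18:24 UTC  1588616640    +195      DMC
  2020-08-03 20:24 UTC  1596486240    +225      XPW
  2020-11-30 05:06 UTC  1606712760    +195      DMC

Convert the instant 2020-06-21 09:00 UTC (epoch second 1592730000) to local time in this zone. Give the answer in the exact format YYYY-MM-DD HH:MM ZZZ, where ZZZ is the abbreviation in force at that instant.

2020-06-21 12:15 DMC

Query: 2020-06-21 09:00 UTC
Rule 1/3 (DMC, +03:15): 2020-05-04 18:24 UTC ≤ query < 2020-08-03 20:24 UTC
9·60 + 0 + 195 = 735 min
735 = 0·1440 + 735; 735 = 12·60 + 15 → 12:15, same day
→ 2020-06-21 12:15 DMC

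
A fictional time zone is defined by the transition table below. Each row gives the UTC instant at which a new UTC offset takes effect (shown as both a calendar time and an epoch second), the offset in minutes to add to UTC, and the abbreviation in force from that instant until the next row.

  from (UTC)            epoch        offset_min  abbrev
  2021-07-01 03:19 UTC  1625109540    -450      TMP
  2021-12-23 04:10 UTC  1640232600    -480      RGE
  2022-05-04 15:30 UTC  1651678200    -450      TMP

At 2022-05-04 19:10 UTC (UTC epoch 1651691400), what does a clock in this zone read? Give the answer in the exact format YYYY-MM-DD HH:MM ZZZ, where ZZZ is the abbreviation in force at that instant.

Query: 2022-05-04 19:10 UTC
Rule 3/3 (TMP, -07:30): 2022-05-04 15:30 UTC ≤ query < +∞
19·60 + 10 - 450 = 700 min
700 = 0·1440 + 700; 700 = 11·60 + 40 → 11:40, same day
→ 2022-05-04 11:40 TMP

2022-05-04 11:40 TMP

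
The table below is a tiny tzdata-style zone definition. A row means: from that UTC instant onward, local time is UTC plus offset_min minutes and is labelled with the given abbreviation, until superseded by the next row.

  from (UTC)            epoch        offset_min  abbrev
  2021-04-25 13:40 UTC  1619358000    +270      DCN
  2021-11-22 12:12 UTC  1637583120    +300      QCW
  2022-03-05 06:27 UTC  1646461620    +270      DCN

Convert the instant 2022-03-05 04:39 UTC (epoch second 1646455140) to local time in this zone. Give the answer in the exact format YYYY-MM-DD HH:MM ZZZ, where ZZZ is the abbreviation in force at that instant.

2022-03-05 09:39 QCW

Query: 2022-03-05 04:39 UTC
Rule 2/3 (QCW, +05:00): 2021-11-22 12:12 UTC ≤ query < 2022-03-05 06:27 UTC
4·60 + 39 + 300 = 579 min
579 = 0·1440 + 579; 579 = 9·60 + 39 → 09:39, same day
→ 2022-03-05 09:39 QCW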